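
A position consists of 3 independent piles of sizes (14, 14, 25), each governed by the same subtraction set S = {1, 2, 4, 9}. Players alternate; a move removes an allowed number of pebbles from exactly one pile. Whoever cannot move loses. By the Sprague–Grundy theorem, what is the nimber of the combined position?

All piles use S = {1, 2, 4, 9}:
n :  0  1  2  3  4  5  6  7  8  9 10 11 12 13 14 15 16 17 18 19 20 21 22 23 24 25
G :  0  1  2  0  1  2  0  1  2  3  4  0  1  2  0  1  2  0  1  2  3  4  0  1  2  0
Pile A: G(14) = 0.
Pile B: G(14) = 0.
Pile C: G(25) = 0.
Combined Grundy value = 0 ⊕ 0 ⊕ 0 = 0.

0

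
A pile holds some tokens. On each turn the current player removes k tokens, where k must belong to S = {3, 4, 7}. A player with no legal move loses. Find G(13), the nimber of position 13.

n :  0  1  2  3  4  5  6  7  8  9 10 11 12 13
G :  0  0  0  1  1  1  2  2  2  3  0  0  0  1

1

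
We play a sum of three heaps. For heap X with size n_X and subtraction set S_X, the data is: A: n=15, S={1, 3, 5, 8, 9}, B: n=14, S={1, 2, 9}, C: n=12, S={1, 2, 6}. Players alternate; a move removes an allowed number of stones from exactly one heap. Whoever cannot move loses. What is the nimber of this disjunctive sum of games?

Heap A, S = {1, 3, 5, 8, 9}:
n :  0  1  2  3  4  5  6  7  8  9 10 11 12 13 14 15
G :  0  1  0  1  0  1  0  1  2  3  2  3  2  3  2  3
G_A(15) = 3.
Heap B, S = {1, 2, 9}:
G(0) = 0
G(1) = mex{0} = 1
G(2) = mex{1,0} = 2
G(3) = mex{2,1} = 0
G(4) = mex{0,2} = 1
G(5) = mex{1,0} = 2
G(6) = mex{2,1} = 0
G(7) = mex{0,2} = 1
G(8) = mex{1,0} = 2
G(9) = mex{2,1,0} = 3
G(10) = mex{3,2,1} = 0
G(11) = mex{0,3,2} = 1
G(12) = mex{1,0,0} = 2
G(13) = mex{2,1,1} = 0
G(14) = mex{0,2,2} = 1
G_B(14) = 1.
Heap C, S = {1, 2, 6}:
G(0) = 0
G(1) = mex{0} = 1
G(2) = mex{1,0} = 2
G(3) = mex{2,1} = 0
G(4) = mex{0,2} = 1
G(5) = mex{1,0} = 2
G(6) = mex{2,1,0} = 3
G(7) = mex{3,2,1} = 0
G(8) = mex{0,3,2} = 1
G(9) = mex{1,0,0} = 2
G(10) = mex{2,1,1} = 0
G(11) = mex{0,2,2} = 1
G(12) = mex{1,0,3} = 2
G_C(12) = 2.
Combined Grundy value = 3 ⊕ 1 ⊕ 2 = 0.

0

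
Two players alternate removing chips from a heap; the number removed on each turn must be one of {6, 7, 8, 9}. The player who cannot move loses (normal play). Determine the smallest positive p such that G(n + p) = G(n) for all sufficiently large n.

15

G(0) = 0
G(1) = mex{} = 0
G(2) = mex{} = 0
G(3) = mex{} = 0
G(4) = mex{} = 0
G(5) = mex{} = 0
G(6) = mex{0} = 1
G(7) = mex{0,0} = 1
G(8) = mex{0,0,0} = 1
G(9) = mex{0,0,0,0} = 1
G(10) = mex{0,0,0,0} = 1
G(11) = mex{0,0,0,0} = 1
G(12) = mex{1,0,0,0} = 2
G(13) = mex{1,1,0,0} = 2
G(14) = mex{1,1,1,0} = 2
G(15) = mex{1,1,1,1} = 0
G(16) = mex{1,1,1,1} = 0
G(17) = mex{1,1,1,1} = 0
G(18) = mex{2,1,1,1} = 0
G(19) = mex{2,2,1,1} = 0
G(20) = mex{2,2,2,1} = 0
G(21) = mex{0,2,2,2} = 1
G(22) = mex{0,0,2,2} = 1
G(23) = mex{0,0,0,2} = 1
G(24) = mex{0,0,0,0} = 1
G(25) = mex{0,0,0,0} = 1
G(26) = mex{0,0,0,0} = 1
G(27) = mex{1,0,0,0} = 2
G(28) = mex{1,1,0,0} = 2
G(29) = mex{1,1,1,0} = 2
G(30) = mex{1,1,1,1} = 0
G(31) = mex{1,1,1,1} = 0
G(n+15) = G(n) holds for n = 0,…,8 (a full window of length max(S) = 9), so the sequence is purely periodic with period 15.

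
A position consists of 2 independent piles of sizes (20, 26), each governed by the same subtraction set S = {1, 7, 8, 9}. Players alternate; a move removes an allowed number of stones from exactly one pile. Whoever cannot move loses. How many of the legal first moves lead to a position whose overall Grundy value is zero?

2

All piles use S = {1, 7, 8, 9}:
n :  0  1  2  3  4  5  6  7  8  9 10 11 12 13 14 15 16 17 18 19 20 21 22 23 24 25 26
G :  0  1  0  1  0  1  0  1  2  3  2  3  2  3  2  3  0  1  0  1  0  1  0  1  2  3  2
Pile A: G(20) = 0.
Pile B: G(26) = 2.
Combined Grundy value = 0 ⊕ 2 = 2.
A winning move leaves total XOR = 0, i.e. changes one component's Grundy value g to g ⊕ X where X is the current total.
Pile A: need g' = 0⊕2 = 2. Options: 20−1→G=1, 20−7→G=3, 20−8→G=2, 20−9→G=3. Hits: 1.
Pile B: need g' = 2⊕2 = 0. Options: 26−1→G=3, 26−7→G=1, 26−8→G=0, 26−9→G=1. Hits: 1.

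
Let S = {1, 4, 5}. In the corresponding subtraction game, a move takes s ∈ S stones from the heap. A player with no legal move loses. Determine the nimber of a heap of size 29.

3

n :  0  1  2  3  4  5  6  7  8  9 10 11 12 13 14 15 16 17 18 19 20 21 22 23 24 25 26 27 28 29
G :  0  1  0  1  2  3  2  3  0  1  0  1  2  3  2  3  0  1  0  1  2  3  2  3  0  1  0  1  2  3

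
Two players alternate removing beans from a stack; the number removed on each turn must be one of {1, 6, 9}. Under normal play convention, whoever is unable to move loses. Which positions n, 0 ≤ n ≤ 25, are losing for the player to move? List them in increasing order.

G(0) = 0
G(1) = mex{0} = 1
G(2) = mex{1} = 0
G(3) = mex{0} = 1
G(4) = mex{1} = 0
G(5) = mex{0} = 1
G(6) = mex{1,0} = 2
G(7) = mex{2,1} = 0
G(8) = mex{0,0} = 1
G(9) = mex{1,1,0} = 2
G(10) = mex{2,0,1} = 3
G(11) = mex{3,1,0} = 2
G(12) = mex{2,2,1} = 0
G(13) = mex{0,0,0} = 1
G(14) = mex{1,1,1} = 0
G(15) = mex{0,2,2} = 1
G(16) = mex{1,3,0} = 2
G(17) = mex{2,2,1} = 0
G(18) = mex{0,0,2} = 1
G(19) = mex{1,1,3} = 0
G(20) = mex{0,0,2} = 1
G(21) = mex{1,1,0} = 2
G(22) = mex{2,2,1} = 0
G(23) = mex{0,0,0} = 1
G(24) = mex{1,1,1} = 0
G(25) = mex{0,0,2} = 1
P-positions are exactly the n with G(n) = 0.

0, 2, 4, 7, 12, 14, 17, 19, 22, 24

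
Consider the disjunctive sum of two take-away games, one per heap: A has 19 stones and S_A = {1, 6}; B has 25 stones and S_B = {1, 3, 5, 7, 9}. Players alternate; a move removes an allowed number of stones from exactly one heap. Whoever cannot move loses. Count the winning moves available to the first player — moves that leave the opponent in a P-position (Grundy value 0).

0

Heap A, S = {1, 6}:
G(0) = 0
G(1) = mex{0} = 1
G(2) = mex{1} = 0
G(3) = mex{0} = 1
G(4) = mex{1} = 0
G(5) = mex{0} = 1
G(6) = mex{1,0} = 2
G(7) = mex{2,1} = 0
G(8) = mex{0,0} = 1
G(9) = mex{1,1} = 0
G(10) = mex{0,0} = 1
G(11) = mex{1,1} = 0
G(12) = mex{0,2} = 1
G(13) = mex{1,0} = 2
G(14) = mex{2,1} = 0
G(15) = mex{0,0} = 1
G(16) = mex{1,1} = 0
G(17) = mex{0,0} = 1
G(18) = mex{1,1} = 0
G(19) = mex{0,2} = 1
G_A(19) = 1.
Heap B, S = {1, 3, 5, 7, 9}:
G(0) = 0
G(1) = mex{0} = 1
G(2) = mex{1} = 0
G(3) = mex{0,0} = 1
G(4) = mex{1,1} = 0
G(5) = mex{0,0,0} = 1
G(6) = mex{1,1,1} = 0
G(7) = mex{0,0,0,0} = 1
G(8) = mex{1,1,1,1} = 0
G(9) = mex{0,0,0,0,0} = 1
G(10) = mex{1,1,1,1,1} = 0
G(11) = mex{0,0,0,0,0} = 1
G(12) = mex{1,1,1,1,1} = 0
G(13) = mex{0,0,0,0,0} = 1
G(14) = mex{1,1,1,1,1} = 0
G(15) = mex{0,0,0,0,0} = 1
G(16) = mex{1,1,1,1,1} = 0
G(17) = mex{0,0,0,0,0} = 1
G(18) = mex{1,1,1,1,1} = 0
G(19) = mex{0,0,0,0,0} = 1
G(20) = mex{1,1,1,1,1} = 0
G(21) = mex{0,0,0,0,0} = 1
G(22) = mex{1,1,1,1,1} = 0
G(23) = mex{0,0,0,0,0} = 1
G(24) = mex{1,1,1,1,1} = 0
G(25) = mex{0,0,0,0,0} = 1
G_B(25) = 1.
Combined Grundy value = 1 ⊕ 1 = 0.
A winning move leaves total XOR = 0, i.e. changes one component's Grundy value g to g ⊕ X where X is the current total.
Heap A: target g' = 1⊕0 = 1, but every legal move changes the Grundy value (mex property), so 0 moves.
Heap B: target g' = 1⊕0 = 1, but every legal move changes the Grundy value (mex property), so 0 moves.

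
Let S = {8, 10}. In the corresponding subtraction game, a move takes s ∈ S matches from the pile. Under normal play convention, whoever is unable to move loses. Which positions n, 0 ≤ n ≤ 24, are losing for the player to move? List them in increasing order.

0, 1, 2, 3, 4, 5, 6, 7, 18, 19, 20, 21, 22, 23, 24

G(0) = 0
G(1) = mex{} = 0
G(2) = mex{} = 0
G(3) = mex{} = 0
G(4) = mex{} = 0
G(5) = mex{} = 0
G(6) = mex{} = 0
G(7) = mex{} = 0
G(8) = mex{0} = 1
G(9) = mex{0} = 1
G(10) = mex{0,0} = 1
G(11) = mex{0,0} = 1
G(12) = mex{0,0} = 1
G(13) = mex{0,0} = 1
G(14) = mex{0,0} = 1
G(15) = mex{0,0} = 1
G(16) = mex{1,0} = 2
G(17) = mex{1,0} = 2
G(18) = mex{1,1} = 0
G(19) = mex{1,1} = 0
G(20) = mex{1,1} = 0
G(21) = mex{1,1} = 0
G(22) = mex{1,1} = 0
G(23) = mex{1,1} = 0
G(24) = mex{2,1} = 0
P-positions are exactly the n with G(n) = 0.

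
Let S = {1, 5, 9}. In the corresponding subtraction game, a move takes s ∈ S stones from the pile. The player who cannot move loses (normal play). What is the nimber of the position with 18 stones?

0

n :  0  1  2  3  4  5  6  7  8  9 10 11 12 13 14 15 16 17 18
G :  0  1  0  1  0  1  0  1  0  1  0  1  0  1  0  1  0  1  0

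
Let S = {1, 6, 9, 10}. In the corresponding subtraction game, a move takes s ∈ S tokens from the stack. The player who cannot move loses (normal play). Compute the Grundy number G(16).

1

G(0) = 0
G(1) = mex{0} = 1
G(2) = mex{1} = 0
G(3) = mex{0} = 1
G(4) = mex{1} = 0
G(5) = mex{0} = 1
G(6) = mex{1,0} = 2
G(7) = mex{2,1} = 0
G(8) = mex{0,0} = 1
G(9) = mex{1,1,0} = 2
G(10) = mex{2,0,1,0} = 3
G(11) = mex{3,1,0,1} = 2
G(12) = mex{2,2,1,0} = 3
G(13) = mex{3,0,0,1} = 2
G(14) = mex{2,1,1,0} = 3
G(15) = mex{3,2,2,1} = 0
G(16) = mex{0,3,0,2} = 1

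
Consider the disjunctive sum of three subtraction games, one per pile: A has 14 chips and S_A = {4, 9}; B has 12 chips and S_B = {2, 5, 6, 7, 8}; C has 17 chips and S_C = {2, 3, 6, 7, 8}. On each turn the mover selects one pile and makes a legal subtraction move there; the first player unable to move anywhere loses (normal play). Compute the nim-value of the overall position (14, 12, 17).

5

Pile A, S = {4, 9}:
n :  0  1  2  3  4  5  6  7  8  9 10 11 12 13 14
G :  0  0  0  0  1  1  1  1  0  2  2  2  1  0  0
G_A(14) = 0.
Pile B, S = {2, 5, 6, 7, 8}:
n :  0  1  2  3  4  5  6  7  8  9 10 11 12
G :  0  0  1  1  0  2  1  3  2  2  3  3  4
G_B(12) = 4.
Pile C, S = {2, 3, 6, 7, 8}:
n :  0  1  2  3  4  5  6  7  8  9 10 11 12 13 14 15 16 17
G :  0  0  1  1  2  0  3  1  2  2  0  3  1  2  0  0  1  1
G_C(17) = 1.
Combined Grundy value = 0 ⊕ 4 ⊕ 1 = 5.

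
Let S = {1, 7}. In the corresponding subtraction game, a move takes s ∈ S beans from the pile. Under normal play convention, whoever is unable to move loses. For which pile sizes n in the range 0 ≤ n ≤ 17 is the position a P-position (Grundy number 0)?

0, 2, 4, 6, 8, 10, 12, 14, 16

G(0) = 0
G(1) = mex{0} = 1
G(2) = mex{1} = 0
G(3) = mex{0} = 1
G(4) = mex{1} = 0
G(5) = mex{0} = 1
G(6) = mex{1} = 0
G(7) = mex{0,0} = 1
G(8) = mex{1,1} = 0
G(9) = mex{0,0} = 1
G(10) = mex{1,1} = 0
G(11) = mex{0,0} = 1
G(12) = mex{1,1} = 0
G(13) = mex{0,0} = 1
G(14) = mex{1,1} = 0
G(15) = mex{0,0} = 1
G(16) = mex{1,1} = 0
G(17) = mex{0,0} = 1
P-positions are exactly the n with G(n) = 0.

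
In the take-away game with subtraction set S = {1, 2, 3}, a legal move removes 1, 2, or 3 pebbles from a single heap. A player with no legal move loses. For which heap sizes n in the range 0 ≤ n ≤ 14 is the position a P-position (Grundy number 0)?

0, 4, 8, 12

G(0) = 0
G(1) = mex{0} = 1
G(2) = mex{1,0} = 2
G(3) = mex{2,1,0} = 3
G(4) = mex{3,2,1} = 0
G(5) = mex{0,3,2} = 1
G(6) = mex{1,0,3} = 2
G(7) = mex{2,1,0} = 3
G(8) = mex{3,2,1} = 0
G(9) = mex{0,3,2} = 1
G(10) = mex{1,0,3} = 2
G(11) = mex{2,1,0} = 3
G(12) = mex{3,2,1} = 0
G(13) = mex{0,3,2} = 1
G(14) = mex{1,0,3} = 2
P-positions are exactly the n with G(n) = 0.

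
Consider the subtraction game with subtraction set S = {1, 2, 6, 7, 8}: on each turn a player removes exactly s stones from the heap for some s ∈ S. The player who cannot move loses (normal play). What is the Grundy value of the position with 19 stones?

4

n :  0  1  2  3  4  5  6  7  8  9 10 11 12 13 14 15 16 17 18 19
G :  0  1  2  0  1  2  3  4  5  3  4  5  0  1  2  0  1  2  3  4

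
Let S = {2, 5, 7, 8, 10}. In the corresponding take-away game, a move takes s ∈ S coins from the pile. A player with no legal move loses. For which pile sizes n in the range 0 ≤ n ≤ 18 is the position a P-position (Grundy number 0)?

n :  0  1  2  3  4  5  6  7  8  9 10 11 12 13 14 15 16 17 18
G :  0  0  1  1  0  2  1  3  2  2  3  3  4  0  5  1  0  0  1
P-positions are exactly the n with G(n) = 0.

0, 1, 4, 13, 16, 17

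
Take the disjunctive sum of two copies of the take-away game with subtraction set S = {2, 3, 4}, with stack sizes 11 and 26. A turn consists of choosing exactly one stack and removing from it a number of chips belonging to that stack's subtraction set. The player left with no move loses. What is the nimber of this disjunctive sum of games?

All stacks use S = {2, 3, 4}:
G(0) = 0
G(1) = mex{} = 0
G(2) = mex{0} = 1
G(3) = mex{0,0} = 1
G(4) = mex{1,0,0} = 2
G(5) = mex{1,1,0} = 2
G(6) = mex{2,1,1} = 0
G(7) = mex{2,2,1} = 0
G(8) = mex{0,2,2} = 1
G(9) = mex{0,0,2} = 1
G(10) = mex{1,0,0} = 2
G(11) = mex{1,1,0} = 2
G(12) = mex{2,1,1} = 0
G(13) = mex{2,2,1} = 0
G(14) = mex{0,2,2} = 1
G(15) = mex{0,0,2} = 1
G(16) = mex{1,0,0} = 2
G(17) = mex{1,1,0} = 2
G(18) = mex{2,1,1} = 0
G(19) = mex{2,2,1} = 0
G(20) = mex{0,2,2} = 1
G(21) = mex{0,0,2} = 1
G(22) = mex{1,0,0} = 2
G(23) = mex{1,1,0} = 2
G(24) = mex{2,1,1} = 0
G(25) = mex{2,2,1} = 0
G(26) = mex{0,2,2} = 1
Stack A: G(11) = 2.
Stack B: G(26) = 1.
Combined Grundy value = 2 ⊕ 1 = 3.

3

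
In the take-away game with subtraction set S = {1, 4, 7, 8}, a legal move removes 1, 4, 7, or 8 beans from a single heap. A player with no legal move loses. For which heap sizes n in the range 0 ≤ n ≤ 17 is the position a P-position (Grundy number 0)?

0, 2, 5, 11, 14, 16

n :  0  1  2  3  4  5  6  7  8  9 10 11 12 13 14 15 16 17
G :  0  1  0  1  2  0  1  2  3  2  3  0  1  3  0  1  0  1
P-positions are exactly the n with G(n) = 0.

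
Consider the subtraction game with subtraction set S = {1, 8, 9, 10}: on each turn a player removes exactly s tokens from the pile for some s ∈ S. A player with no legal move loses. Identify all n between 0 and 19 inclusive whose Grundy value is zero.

G(0) = 0
G(1) = mex{0} = 1
G(2) = mex{1} = 0
G(3) = mex{0} = 1
G(4) = mex{1} = 0
G(5) = mex{0} = 1
G(6) = mex{1} = 0
G(7) = mex{0} = 1
G(8) = mex{1,0} = 2
G(9) = mex{2,1,0} = 3
G(10) = mex{3,0,1,0} = 2
G(11) = mex{2,1,0,1} = 3
G(12) = mex{3,0,1,0} = 2
G(13) = mex{2,1,0,1} = 3
G(14) = mex{3,0,1,0} = 2
G(15) = mex{2,1,0,1} = 3
G(16) = mex{3,2,1,0} = 4
G(17) = mex{4,3,2,1} = 0
G(18) = mex{0,2,3,2} = 1
G(19) = mex{1,3,2,3} = 0
P-positions are exactly the n with G(n) = 0.

0, 2, 4, 6, 17, 19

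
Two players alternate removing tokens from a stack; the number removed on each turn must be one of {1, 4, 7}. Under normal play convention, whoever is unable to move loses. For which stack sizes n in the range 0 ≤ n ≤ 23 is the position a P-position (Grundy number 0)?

0, 2, 5, 8, 10, 13, 16, 18, 21

G(0) = 0
G(1) = mex{0} = 1
G(2) = mex{1} = 0
G(3) = mex{0} = 1
G(4) = mex{1,0} = 2
G(5) = mex{2,1} = 0
G(6) = mex{0,0} = 1
G(7) = mex{1,1,0} = 2
G(8) = mex{2,2,1} = 0
G(9) = mex{0,0,0} = 1
G(10) = mex{1,1,1} = 0
G(11) = mex{0,2,2} = 1
G(12) = mex{1,0,0} = 2
G(13) = mex{2,1,1} = 0
G(14) = mex{0,0,2} = 1
G(15) = mex{1,1,0} = 2
G(16) = mex{2,2,1} = 0
G(17) = mex{0,0,0} = 1
G(18) = mex{1,1,1} = 0
G(19) = mex{0,2,2} = 1
G(20) = mex{1,0,0} = 2
G(21) = mex{2,1,1} = 0
G(22) = mex{0,0,2} = 1
G(23) = mex{1,1,0} = 2
P-positions are exactly the n with G(n) = 0.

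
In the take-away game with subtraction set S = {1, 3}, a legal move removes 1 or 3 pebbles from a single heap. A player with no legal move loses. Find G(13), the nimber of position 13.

n :  0  1  2  3  4  5  6  7  8  9 10 11 12 13
G :  0  1  0  1  0  1  0  1  0  1  0  1  0  1

1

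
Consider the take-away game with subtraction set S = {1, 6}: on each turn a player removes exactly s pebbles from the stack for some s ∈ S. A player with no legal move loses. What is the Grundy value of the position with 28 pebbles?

G(0) = 0
G(1) = mex{0} = 1
G(2) = mex{1} = 0
G(3) = mex{0} = 1
G(4) = mex{1} = 0
G(5) = mex{0} = 1
G(6) = mex{1,0} = 2
G(7) = mex{2,1} = 0
G(8) = mex{0,0} = 1
G(9) = mex{1,1} = 0
G(10) = mex{0,0} = 1
G(11) = mex{1,1} = 0
G(12) = mex{0,2} = 1
G(13) = mex{1,0} = 2
G(14) = mex{2,1} = 0
G(15) = mex{0,0} = 1
G(16) = mex{1,1} = 0
G(17) = mex{0,0} = 1
G(18) = mex{1,1} = 0
G(19) = mex{0,2} = 1
G(20) = mex{1,0} = 2
G(21) = mex{2,1} = 0
G(22) = mex{0,0} = 1
G(23) = mex{1,1} = 0
G(24) = mex{0,0} = 1
G(25) = mex{1,1} = 0
G(26) = mex{0,2} = 1
G(27) = mex{1,0} = 2
G(28) = mex{2,1} = 0

0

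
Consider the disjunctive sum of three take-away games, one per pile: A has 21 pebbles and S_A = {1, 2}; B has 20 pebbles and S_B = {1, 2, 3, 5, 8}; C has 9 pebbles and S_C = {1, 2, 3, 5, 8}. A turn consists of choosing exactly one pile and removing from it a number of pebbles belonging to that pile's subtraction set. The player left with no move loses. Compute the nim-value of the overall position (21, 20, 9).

5

Pile A, S = {1, 2}:
G(0) = 0
G(1) = mex{0} = 1
G(2) = mex{1,0} = 2
G(3) = mex{2,1} = 0
G(4) = mex{0,2} = 1
G(5) = mex{1,0} = 2
G(6) = mex{2,1} = 0
G(7) = mex{0,2} = 1
G(8) = mex{1,0} = 2
G(9) = mex{2,1} = 0
G(10) = mex{0,2} = 1
G(11) = mex{1,0} = 2
G(12) = mex{2,1} = 0
G(13) = mex{0,2} = 1
G(14) = mex{1,0} = 2
G(15) = mex{2,1} = 0
G(16) = mex{0,2} = 1
G(17) = mex{1,0} = 2
G(18) = mex{2,1} = 0
G(19) = mex{0,2} = 1
G(20) = mex{1,0} = 2
G(21) = mex{2,1} = 0
G_A(21) = 0.
Pile B, S = {1, 2, 3, 5, 8}:
n :  0  1  2  3  4  5  6  7  8  9 10 11 12 13 14 15 16 17 18 19 20
G :  0  1  2  3  0  1  2  3  4  5  0  1  2  3  0  1  2  3  4  5  0
G_B(20) = 0.
Pile C, S = {1, 2, 3, 5, 8}:
G(0) = 0
G(1) = mex{0} = 1
G(2) = mex{1,0} = 2
G(3) = mex{2,1,0} = 3
G(4) = mex{3,2,1} = 0
G(5) = mex{0,3,2,0} = 1
G(6) = mex{1,0,3,1} = 2
G(7) = mex{2,1,0,2} = 3
G(8) = mex{3,2,1,3,0} = 4
G(9) = mex{4,3,2,0,1} = 5
G_C(9) = 5.
Combined Grundy value = 0 ⊕ 0 ⊕ 5 = 5.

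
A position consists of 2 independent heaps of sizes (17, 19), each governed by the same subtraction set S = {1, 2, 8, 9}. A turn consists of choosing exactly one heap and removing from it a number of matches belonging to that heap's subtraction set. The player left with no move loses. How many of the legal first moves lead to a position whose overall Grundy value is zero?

3

All heaps use S = {1, 2, 8, 9}:
n :  0  1  2  3  4  5  6  7  8  9 10 11 12 13 14 15 16 17 18 19
G :  0  1  2  0  1  2  0  1  2  3  0  1  2  0  1  2  0  1  2  3
Heap A: G(17) = 1.
Heap B: G(19) = 3.
Combined Grundy value = 1 ⊕ 3 = 2.
A winning move leaves total XOR = 0, i.e. changes one component's Grundy value g to g ⊕ X where X is the current total.
Heap A: need g' = 1⊕2 = 3. Options: 17−1→G=0, 17−2→G=2, 17−8→G=3, 17−9→G=2. Hits: 1.
Heap B: need g' = 3⊕2 = 1. Options: 19−1→G=2, 19−2→G=1, 19−8→G=1, 19−9→G=0. Hits: 2.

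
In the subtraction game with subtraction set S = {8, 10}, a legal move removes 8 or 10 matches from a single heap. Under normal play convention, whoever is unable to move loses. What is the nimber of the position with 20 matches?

G(0) = 0
G(1) = mex{} = 0
G(2) = mex{} = 0
G(3) = mex{} = 0
G(4) = mex{} = 0
G(5) = mex{} = 0
G(6) = mex{} = 0
G(7) = mex{} = 0
G(8) = mex{0} = 1
G(9) = mex{0} = 1
G(10) = mex{0,0} = 1
G(11) = mex{0,0} = 1
G(12) = mex{0,0} = 1
G(13) = mex{0,0} = 1
G(14) = mex{0,0} = 1
G(15) = mex{0,0} = 1
G(16) = mex{1,0} = 2
G(17) = mex{1,0} = 2
G(18) = mex{1,1} = 0
G(19) = mex{1,1} = 0
G(20) = mex{1,1} = 0

0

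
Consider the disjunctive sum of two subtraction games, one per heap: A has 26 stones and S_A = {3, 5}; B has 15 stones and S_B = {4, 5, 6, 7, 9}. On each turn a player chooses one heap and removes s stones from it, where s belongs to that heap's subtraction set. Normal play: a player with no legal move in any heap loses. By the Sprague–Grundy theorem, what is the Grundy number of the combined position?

0

Heap A, S = {3, 5}:
n :  0  1  2  3  4  5  6  7  8  9 10 11 12 13 14 15 16 17 18 19 20 21 22 23 24 25 26
G :  0  0  0  1  1  1  2  2  0  0  0  1  1  1  2  2  0  0  0  1  1  1  2  2  0  0  0
G_A(26) = 0.
Heap B, S = {4, 5, 6, 7, 9}:
n :  0  1  2  3  4  5  6  7  8  9 10 11 12 13 14 15
G :  0  0  0  0  1  1  1  1  2  2  2  2  3  0  0  0
G_B(15) = 0.
Combined Grundy value = 0 ⊕ 0 = 0.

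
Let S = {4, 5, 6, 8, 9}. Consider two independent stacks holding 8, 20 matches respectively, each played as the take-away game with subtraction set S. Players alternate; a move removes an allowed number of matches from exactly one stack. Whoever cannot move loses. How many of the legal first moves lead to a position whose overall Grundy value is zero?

2

All stacks use S = {4, 5, 6, 8, 9}:
G(0) = 0
G(1) = mex{} = 0
G(2) = mex{} = 0
G(3) = mex{} = 0
G(4) = mex{0} = 1
G(5) = mex{0,0} = 1
G(6) = mex{0,0,0} = 1
G(7) = mex{0,0,0} = 1
G(8) = mex{1,0,0,0} = 2
G(9) = mex{1,1,0,0,0} = 2
G(10) = mex{1,1,1,0,0} = 2
G(11) = mex{1,1,1,0,0} = 2
G(12) = mex{2,1,1,1,0} = 3
G(13) = mex{2,2,1,1,1} = 0
G(14) = mex{2,2,2,1,1} = 0
G(15) = mex{2,2,2,1,1} = 0
G(16) = mex{3,2,2,2,1} = 0
G(17) = mex{0,3,2,2,2} = 1
G(18) = mex{0,0,3,2,2} = 1
G(19) = mex{0,0,0,2,2} = 1
G(20) = mex{0,0,0,3,2} = 1
Stack A: G(8) = 2.
Stack B: G(20) = 1.
Combined Grundy value = 2 ⊕ 1 = 3.
A winning move leaves total XOR = 0, i.e. changes one component's Grundy value g to g ⊕ X where X is the current total.
Stack A: need g' = 2⊕3 = 1. Options: 8−4→G=1, 8−5→G=0, 8−6→G=0, 8−8→G=0. Hits: 1.
Stack B: need g' = 1⊕3 = 2. Options: 20−4→G=0, 20−5→G=0, 20−6→G=0, 20−8→G=3, 20−9→G=2. Hits: 1.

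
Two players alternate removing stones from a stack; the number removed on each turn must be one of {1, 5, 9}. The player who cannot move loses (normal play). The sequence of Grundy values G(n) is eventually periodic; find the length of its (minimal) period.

2

n :  0  1  2  3  4  5  6  7  8  9 10 11 12 13 14
G :  0  1  0  1  0  1  0  1  0  1  0  1  0  1  0
G(n+2) = G(n) holds for n = 0,…,8 (a full window of length max(S) = 9), so the sequence is purely periodic with period 2.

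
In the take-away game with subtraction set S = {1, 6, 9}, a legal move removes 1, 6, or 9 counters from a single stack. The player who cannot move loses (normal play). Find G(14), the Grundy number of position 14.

G(0) = 0
G(1) = mex{0} = 1
G(2) = mex{1} = 0
G(3) = mex{0} = 1
G(4) = mex{1} = 0
G(5) = mex{0} = 1
G(6) = mex{1,0} = 2
G(7) = mex{2,1} = 0
G(8) = mex{0,0} = 1
G(9) = mex{1,1,0} = 2
G(10) = mex{2,0,1} = 3
G(11) = mex{3,1,0} = 2
G(12) = mex{2,2,1} = 0
G(13) = mex{0,0,0} = 1
G(14) = mex{1,1,1} = 0

0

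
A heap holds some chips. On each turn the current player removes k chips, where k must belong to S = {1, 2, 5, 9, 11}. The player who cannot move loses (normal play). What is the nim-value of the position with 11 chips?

n :  0  1  2  3  4  5  6  7  8  9 10 11
G :  0  1  2  0  1  2  0  1  2  3  0  1

1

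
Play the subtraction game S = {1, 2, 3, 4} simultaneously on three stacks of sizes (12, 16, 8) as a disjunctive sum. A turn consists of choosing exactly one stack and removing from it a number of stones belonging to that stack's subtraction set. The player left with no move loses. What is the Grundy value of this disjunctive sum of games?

All stacks use S = {1, 2, 3, 4}:
G(0) = 0
G(1) = mex{0} = 1
G(2) = mex{1,0} = 2
G(3) = mex{2,1,0} = 3
G(4) = mex{3,2,1,0} = 4
G(5) = mex{4,3,2,1} = 0
G(6) = mex{0,4,3,2} = 1
G(7) = mex{1,0,4,3} = 2
G(8) = mex{2,1,0,4} = 3
G(9) = mex{3,2,1,0} = 4
G(10) = mex{4,3,2,1} = 0
G(11) = mex{0,4,3,2} = 1
G(12) = mex{1,0,4,3} = 2
G(13) = mex{2,1,0,4} = 3
G(14) = mex{3,2,1,0} = 4
G(15) = mex{4,3,2,1} = 0
G(16) = mex{0,4,3,2} = 1
Stack A: G(12) = 2.
Stack B: G(16) = 1.
Stack C: G(8) = 3.
Combined Grundy value = 2 ⊕ 1 ⊕ 3 = 0.

0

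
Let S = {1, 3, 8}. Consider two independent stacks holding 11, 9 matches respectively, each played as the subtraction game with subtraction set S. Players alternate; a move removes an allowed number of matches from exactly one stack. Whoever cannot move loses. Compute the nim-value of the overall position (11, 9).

3

All stacks use S = {1, 3, 8}:
n :  0  1  2  3  4  5  6  7  8  9 10 11
G :  0  1  0  1  0  1  0  1  2  3  2  0
Stack A: G(11) = 0.
Stack B: G(9) = 3.
Combined Grundy value = 0 ⊕ 3 = 3.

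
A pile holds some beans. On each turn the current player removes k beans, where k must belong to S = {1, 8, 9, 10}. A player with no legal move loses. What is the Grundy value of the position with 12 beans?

n :  0  1  2  3  4  5  6  7  8  9 10 11 12
G :  0  1  0  1  0  1  0  1  2  3  2  3  2

2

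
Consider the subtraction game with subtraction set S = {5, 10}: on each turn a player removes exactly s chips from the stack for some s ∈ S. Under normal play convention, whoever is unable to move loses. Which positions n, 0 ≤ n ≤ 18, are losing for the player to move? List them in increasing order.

n :  0  1  2  3  4  5  6  7  8  9 10 11 12 13 14 15 16 17 18
G :  0  0  0  0  0  1  1  1  1  1  2  2  2  2  2  0  0  0  0
P-positions are exactly the n with G(n) = 0.

0, 1, 2, 3, 4, 15, 16, 17, 18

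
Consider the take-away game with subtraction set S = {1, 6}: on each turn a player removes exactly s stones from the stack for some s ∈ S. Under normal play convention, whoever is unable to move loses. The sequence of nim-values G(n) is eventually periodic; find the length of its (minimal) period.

n :  0  1  2  3  4  5  6  7  8  9 10 11 12 13 14 15
G :  0  1  0  1  0  1  2  0  1  0  1  0  1  2  0  1
G(n+7) = G(n) holds for n = 0,…,5 (a full window of length max(S) = 6), so the sequence is purely periodic with period 7.

7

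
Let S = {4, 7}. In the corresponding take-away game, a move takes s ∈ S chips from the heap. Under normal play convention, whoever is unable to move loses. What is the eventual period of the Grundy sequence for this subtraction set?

G(0) = 0
G(1) = mex{} = 0
G(2) = mex{} = 0
G(3) = mex{} = 0
G(4) = mex{0} = 1
G(5) = mex{0} = 1
G(6) = mex{0} = 1
G(7) = mex{0,0} = 1
G(8) = mex{1,0} = 2
G(9) = mex{1,0} = 2
G(10) = mex{1,0} = 2
G(11) = mex{1,1} = 0
G(12) = mex{2,1} = 0
G(13) = mex{2,1} = 0
G(14) = mex{2,1} = 0
G(15) = mex{0,2} = 1
G(16) = mex{0,2} = 1
G(17) = mex{0,2} = 1
G(18) = mex{0,0} = 1
G(19) = mex{1,0} = 2
G(20) = mex{1,0} = 2
G(21) = mex{1,0} = 2
G(22) = mex{1,1} = 0
G(23) = mex{2,1} = 0
G(n+11) = G(n) holds for n = 0,…,6 (a full window of length max(S) = 7), so the sequence is purely periodic with period 11.

11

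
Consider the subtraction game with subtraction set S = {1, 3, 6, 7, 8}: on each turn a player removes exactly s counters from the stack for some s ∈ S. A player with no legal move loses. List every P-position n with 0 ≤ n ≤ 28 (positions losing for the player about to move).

n :  0  1  2  3  4  5  6  7  8  9 10 11 12 13 14 15 16 17 18 19 20 21 22 23 24 25 26 27 28
G :  0  1  0  1  0  1  2  3  2  3  2  3  4  0  1  0  1  0  1  2  3  2  3  2  3  4  0  1  0
P-positions are exactly the n with G(n) = 0.

0, 2, 4, 13, 15, 17, 26, 28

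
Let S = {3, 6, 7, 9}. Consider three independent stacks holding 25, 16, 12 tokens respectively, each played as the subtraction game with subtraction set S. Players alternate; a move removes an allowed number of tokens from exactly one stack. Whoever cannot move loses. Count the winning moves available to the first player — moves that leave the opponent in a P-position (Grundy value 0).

All stacks use S = {3, 6, 7, 9}:
G(0) = 0
G(1) = mex{} = 0
G(2) = mex{} = 0
G(3) = mex{0} = 1
G(4) = mex{0} = 1
G(5) = mex{0} = 1
G(6) = mex{1,0} = 2
G(7) = mex{1,0,0} = 2
G(8) = mex{1,0,0} = 2
G(9) = mex{2,1,0,0} = 3
G(10) = mex{2,1,1,0} = 3
G(11) = mex{2,1,1,0} = 3
G(12) = mex{3,2,1,1} = 0
G(13) = mex{3,2,2,1} = 0
G(14) = mex{3,2,2,1} = 0
G(15) = mex{0,3,2,2} = 1
G(16) = mex{0,3,3,2} = 1
G(17) = mex{0,3,3,2} = 1
G(18) = mex{1,0,3,3} = 2
G(19) = mex{1,0,0,3} = 2
G(20) = mex{1,0,0,3} = 2
G(21) = mex{2,1,0,0} = 3
G(22) = mex{2,1,1,0} = 3
G(23) = mex{2,1,1,0} = 3
G(24) = mex{3,2,1,1} = 0
G(25) = mex{3,2,2,1} = 0
Stack A: G(25) = 0.
Stack B: G(16) = 1.
Stack C: G(12) = 0.
Combined Grundy value = 0 ⊕ 1 ⊕ 0 = 1.
A winning move leaves total XOR = 0, i.e. changes one component's Grundy value g to g ⊕ X where X is the current total.
Stack A: need g' = 0⊕1 = 1. Options: 25−3→G=3, 25−6→G=2, 25−7→G=2, 25−9→G=1. Hits: 1.
Stack B: need g' = 1⊕1 = 0. Options: 16−3→G=0, 16−6→G=3, 16−7→G=3, 16−9→G=2. Hits: 1.
Stack C: need g' = 0⊕1 = 1. Options: 12−3→G=3, 12−6→G=2, 12−7→G=1, 12−9→G=1. Hits: 2.

4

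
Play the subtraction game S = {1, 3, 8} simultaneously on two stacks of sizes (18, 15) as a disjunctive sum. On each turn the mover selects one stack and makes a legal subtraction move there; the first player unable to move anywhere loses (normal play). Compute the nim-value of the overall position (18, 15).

All stacks use S = {1, 3, 8}:
G(0) = 0
G(1) = mex{0} = 1
G(2) = mex{1} = 0
G(3) = mex{0,0} = 1
G(4) = mex{1,1} = 0
G(5) = mex{0,0} = 1
G(6) = mex{1,1} = 0
G(7) = mex{0,0} = 1
G(8) = mex{1,1,0} = 2
G(9) = mex{2,0,1} = 3
G(10) = mex{3,1,0} = 2
G(11) = mex{2,2,1} = 0
G(12) = mex{0,3,0} = 1
G(13) = mex{1,2,1} = 0
G(14) = mex{0,0,0} = 1
G(15) = mex{1,1,1} = 0
G(16) = mex{0,0,2} = 1
G(17) = mex{1,1,3} = 0
G(18) = mex{0,0,2} = 1
Stack A: G(18) = 1.
Stack B: G(15) = 0.
Combined Grundy value = 1 ⊕ 0 = 1.

1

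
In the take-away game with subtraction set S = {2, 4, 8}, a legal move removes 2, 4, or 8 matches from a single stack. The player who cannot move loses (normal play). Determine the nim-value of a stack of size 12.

0

G(0) = 0
G(1) = mex{} = 0
G(2) = mex{0} = 1
G(3) = mex{0} = 1
G(4) = mex{1,0} = 2
G(5) = mex{1,0} = 2
G(6) = mex{2,1} = 0
G(7) = mex{2,1} = 0
G(8) = mex{0,2,0} = 1
G(9) = mex{0,2,0} = 1
G(10) = mex{1,0,1} = 2
G(11) = mex{1,0,1} = 2
G(12) = mex{2,1,2} = 0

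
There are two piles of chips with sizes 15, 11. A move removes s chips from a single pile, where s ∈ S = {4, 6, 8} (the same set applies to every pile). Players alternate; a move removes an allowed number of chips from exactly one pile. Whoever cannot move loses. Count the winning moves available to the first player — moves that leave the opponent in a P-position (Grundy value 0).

3

All piles use S = {4, 6, 8}:
G(0) = 0
G(1) = mex{} = 0
G(2) = mex{} = 0
G(3) = mex{} = 0
G(4) = mex{0} = 1
G(5) = mex{0} = 1
G(6) = mex{0,0} = 1
G(7) = mex{0,0} = 1
G(8) = mex{1,0,0} = 2
G(9) = mex{1,0,0} = 2
G(10) = mex{1,1,0} = 2
G(11) = mex{1,1,0} = 2
G(12) = mex{2,1,1} = 0
G(13) = mex{2,1,1} = 0
G(14) = mex{2,2,1} = 0
G(15) = mex{2,2,1} = 0
Pile A: G(15) = 0.
Pile B: G(11) = 2.
Combined Grundy value = 0 ⊕ 2 = 2.
A winning move leaves total XOR = 0, i.e. changes one component's Grundy value g to g ⊕ X where X is the current total.
Pile A: need g' = 0⊕2 = 2. Options: 15−4→G=2, 15−6→G=2, 15−8→G=1. Hits: 2.
Pile B: need g' = 2⊕2 = 0. Options: 11−4→G=1, 11−6→G=1, 11−8→G=0. Hits: 1.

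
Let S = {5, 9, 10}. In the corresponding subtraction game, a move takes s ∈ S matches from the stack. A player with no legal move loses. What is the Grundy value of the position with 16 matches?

G(0) = 0
G(1) = mex{} = 0
G(2) = mex{} = 0
G(3) = mex{} = 0
G(4) = mex{} = 0
G(5) = mex{0} = 1
G(6) = mex{0} = 1
G(7) = mex{0} = 1
G(8) = mex{0} = 1
G(9) = mex{0,0} = 1
G(10) = mex{1,0,0} = 2
G(11) = mex{1,0,0} = 2
G(12) = mex{1,0,0} = 2
G(13) = mex{1,0,0} = 2
G(14) = mex{1,1,0} = 2
G(15) = mex{2,1,1} = 0
G(16) = mex{2,1,1} = 0

0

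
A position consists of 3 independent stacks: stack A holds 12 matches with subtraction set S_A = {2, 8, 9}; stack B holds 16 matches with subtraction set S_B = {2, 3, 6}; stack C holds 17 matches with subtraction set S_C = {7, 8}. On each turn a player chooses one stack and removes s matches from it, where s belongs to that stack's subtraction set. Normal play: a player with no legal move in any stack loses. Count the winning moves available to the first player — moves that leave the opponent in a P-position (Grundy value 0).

2

Stack A, S = {2, 8, 9}:
n :  0  1  2  3  4  5  6  7  8  9 10 11 12
G :  0  0  1  1  0  0  1  1  2  2  3  0  2
G_A(12) = 2.
Stack B, S = {2, 3, 6}:
n :  0  1  2  3  4  5  6  7  8  9 10 11 12 13 14 15 16
G :  0  0  1  1  2  0  3  1  2  0  0  1  1  2  0  3  1
G_B(16) = 1.
Stack C, S = {7, 8}:
G(0) = 0
G(1) = mex{} = 0
G(2) = mex{} = 0
G(3) = mex{} = 0
G(4) = mex{} = 0
G(5) = mex{} = 0
G(6) = mex{} = 0
G(7) = mex{0} = 1
G(8) = mex{0,0} = 1
G(9) = mex{0,0} = 1
G(10) = mex{0,0} = 1
G(11) = mex{0,0} = 1
G(12) = mex{0,0} = 1
G(13) = mex{0,0} = 1
G(14) = mex{1,0} = 2
G(15) = mex{1,1} = 0
G(16) = mex{1,1} = 0
G(17) = mex{1,1} = 0
G_C(17) = 0.
Combined Grundy value = 2 ⊕ 1 ⊕ 0 = 3.
A winning move leaves total XOR = 0, i.e. changes one component's Grundy value g to g ⊕ X where X is the current total.
Stack A: need g' = 2⊕3 = 1. Options: 12−2→G=3, 12−8→G=0, 12−9→G=1. Hits: 1.
Stack B: need g' = 1⊕3 = 2. Options: 16−2→G=0, 16−3→G=2, 16−6→G=0. Hits: 1.
Stack C: need g' = 0⊕3 = 3. Options: 17−7→G=1, 17−8→G=1. Hits: 0.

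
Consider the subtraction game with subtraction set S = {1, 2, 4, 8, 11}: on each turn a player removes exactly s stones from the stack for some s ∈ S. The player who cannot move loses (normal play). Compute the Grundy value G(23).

2

G(0) = 0
G(1) = mex{0} = 1
G(2) = mex{1,0} = 2
G(3) = mex{2,1} = 0
G(4) = mex{0,2,0} = 1
G(5) = mex{1,0,1} = 2
G(6) = mex{2,1,2} = 0
G(7) = mex{0,2,0} = 1
G(8) = mex{1,0,1,0} = 2
G(9) = mex{2,1,2,1} = 0
G(10) = mex{0,2,0,2} = 1
G(11) = mex{1,0,1,0,0} = 2
G(12) = mex{2,1,2,1,1} = 0
G(13) = mex{0,2,0,2,2} = 1
G(14) = mex{1,0,1,0,0} = 2
G(15) = mex{2,1,2,1,1} = 0
G(16) = mex{0,2,0,2,2} = 1
G(17) = mex{1,0,1,0,0} = 2
G(18) = mex{2,1,2,1,1} = 0
G(19) = mex{0,2,0,2,2} = 1
G(20) = mex{1,0,1,0,0} = 2
G(21) = mex{2,1,2,1,1} = 0
G(22) = mex{0,2,0,2,2} = 1
G(23) = mex{1,0,1,0,0} = 2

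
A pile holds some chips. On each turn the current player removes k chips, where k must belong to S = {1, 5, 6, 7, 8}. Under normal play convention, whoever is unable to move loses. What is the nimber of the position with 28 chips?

n :  0  1  2  3  4  5  6  7  8  9 10 11 12 13 14 15 16 17 18 19 20 21 22 23 24 25 26 27 28
G :  0  1  0  1  0  1  2  3  2  3  2  3  4  0  1  0  1  0  1  2  3  2  3  2  3  4  0  1  0

0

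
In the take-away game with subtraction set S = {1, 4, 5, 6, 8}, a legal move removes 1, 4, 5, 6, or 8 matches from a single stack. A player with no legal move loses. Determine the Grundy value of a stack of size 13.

n :  0  1  2  3  4  5  6  7  8  9 10 11 12 13
G :  0  1  0  1  2  3  2  3  4  0  1  0  1  2

2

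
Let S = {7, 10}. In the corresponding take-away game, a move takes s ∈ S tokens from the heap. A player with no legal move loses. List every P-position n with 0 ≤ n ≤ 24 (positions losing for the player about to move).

0, 1, 2, 3, 4, 5, 6, 17, 18, 19, 20, 21, 22, 23

n :  0  1  2  3  4  5  6  7  8  9 10 11 12 13 14 15 16 17 18 19 20 21 22 23 24
G :  0  0  0  0  0  0  0  1  1  1  1  1  1  1  2  2  2  0  0  0  0  0  0  0  1
P-positions are exactly the n with G(n) = 0.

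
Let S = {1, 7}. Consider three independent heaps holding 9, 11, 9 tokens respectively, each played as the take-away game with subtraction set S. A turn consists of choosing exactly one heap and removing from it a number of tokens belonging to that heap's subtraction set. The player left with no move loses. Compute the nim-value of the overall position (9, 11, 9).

1

All heaps use S = {1, 7}:
n :  0  1  2  3  4  5  6  7  8  9 10 11
G :  0  1  0  1  0  1  0  1  0  1  0  1
Heap A: G(9) = 1.
Heap B: G(11) = 1.
Heap C: G(9) = 1.
Combined Grundy value = 1 ⊕ 1 ⊕ 1 = 1.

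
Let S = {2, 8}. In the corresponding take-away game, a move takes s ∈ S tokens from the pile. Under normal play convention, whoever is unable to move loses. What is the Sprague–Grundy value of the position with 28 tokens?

2

G(0) = 0
G(1) = mex{} = 0
G(2) = mex{0} = 1
G(3) = mex{0} = 1
G(4) = mex{1} = 0
G(5) = mex{1} = 0
G(6) = mex{0} = 1
G(7) = mex{0} = 1
G(8) = mex{1,0} = 2
G(9) = mex{1,0} = 2
G(10) = mex{2,1} = 0
G(11) = mex{2,1} = 0
G(12) = mex{0,0} = 1
G(13) = mex{0,0} = 1
G(14) = mex{1,1} = 0
G(15) = mex{1,1} = 0
G(16) = mex{0,2} = 1
G(17) = mex{0,2} = 1
G(18) = mex{1,0} = 2
G(19) = mex{1,0} = 2
G(20) = mex{2,1} = 0
G(21) = mex{2,1} = 0
G(22) = mex{0,0} = 1
G(23) = mex{0,0} = 1
G(24) = mex{1,1} = 0
G(25) = mex{1,1} = 0
G(26) = mex{0,2} = 1
G(27) = mex{0,2} = 1
G(28) = mex{1,0} = 2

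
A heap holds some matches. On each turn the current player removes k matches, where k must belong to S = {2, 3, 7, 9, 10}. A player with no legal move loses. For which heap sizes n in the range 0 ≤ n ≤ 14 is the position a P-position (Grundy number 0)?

0, 1, 5, 6

n :  0  1  2  3  4  5  6  7  8  9 10 11 12 13 14
G :  0  0  1  1  2  0  0  1  1  2  2  3  3  4  4
P-positions are exactly the n with G(n) = 0.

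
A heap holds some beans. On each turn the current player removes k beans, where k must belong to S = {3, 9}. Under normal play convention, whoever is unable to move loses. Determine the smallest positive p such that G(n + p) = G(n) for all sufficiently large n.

n :  0  1  2  3  4  5  6  7  8  9 10 11 12 13 14 15 16
G :  0  0  0  1  1  1  0  0  0  1  1  1  0  0  0  1  1
G(n+6) = G(n) holds for n = 0,…,8 (a full window of length max(S) = 9), so the sequence is purely periodic with period 6.

6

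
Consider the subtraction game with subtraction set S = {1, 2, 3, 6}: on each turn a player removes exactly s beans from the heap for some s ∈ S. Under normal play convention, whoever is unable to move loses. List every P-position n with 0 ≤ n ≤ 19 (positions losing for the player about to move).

G(0) = 0
G(1) = mex{0} = 1
G(2) = mex{1,0} = 2
G(3) = mex{2,1,0} = 3
G(4) = mex{3,2,1} = 0
G(5) = mex{0,3,2} = 1
G(6) = mex{1,0,3,0} = 2
G(7) = mex{2,1,0,1} = 3
G(8) = mex{3,2,1,2} = 0
G(9) = mex{0,3,2,3} = 1
G(10) = mex{1,0,3,0} = 2
G(11) = mex{2,1,0,1} = 3
G(12) = mex{3,2,1,2} = 0
G(13) = mex{0,3,2,3} = 1
G(14) = mex{1,0,3,0} = 2
G(15) = mex{2,1,0,1} = 3
G(16) = mex{3,2,1,2} = 0
G(17) = mex{0,3,2,3} = 1
G(18) = mex{1,0,3,0} = 2
G(19) = mex{2,1,0,1} = 3
P-positions are exactly the n with G(n) = 0.

0, 4, 8, 12, 16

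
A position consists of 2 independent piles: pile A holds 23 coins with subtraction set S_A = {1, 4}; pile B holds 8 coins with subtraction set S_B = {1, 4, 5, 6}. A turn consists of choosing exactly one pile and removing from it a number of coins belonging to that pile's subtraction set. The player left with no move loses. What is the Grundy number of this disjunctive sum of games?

5

Pile A, S = {1, 4}:
G(0) = 0
G(1) = mex{0} = 1
G(2) = mex{1} = 0
G(3) = mex{0} = 1
G(4) = mex{1,0} = 2
G(5) = mex{2,1} = 0
G(6) = mex{0,0} = 1
G(7) = mex{1,1} = 0
G(8) = mex{0,2} = 1
G(9) = mex{1,0} = 2
G(10) = mex{2,1} = 0
G(11) = mex{0,0} = 1
G(12) = mex{1,1} = 0
G(13) = mex{0,2} = 1
G(14) = mex{1,0} = 2
G(15) = mex{2,1} = 0
G(16) = mex{0,0} = 1
G(17) = mex{1,1} = 0
G(18) = mex{0,2} = 1
G(19) = mex{1,0} = 2
G(20) = mex{2,1} = 0
G(21) = mex{0,0} = 1
G(22) = mex{1,1} = 0
G(23) = mex{0,2} = 1
G_A(23) = 1.
Pile B, S = {1, 4, 5, 6}:
n : 0 1 2 3 4 5 6 7 8
G : 0 1 0 1 2 3 2 3 4
G_B(8) = 4.
Combined Grundy value = 1 ⊕ 4 = 5.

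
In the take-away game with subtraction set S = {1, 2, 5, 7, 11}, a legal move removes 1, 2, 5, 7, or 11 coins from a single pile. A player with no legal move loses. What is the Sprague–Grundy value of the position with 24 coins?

0

n :  0  1  2  3  4  5  6  7  8  9 10 11 12 13 14 15 16 17 18 19 20 21 22 23 24
G :  0  1  2  0  1  2  0  1  2  0  1  2  0  1  2  0  1  2  0  1  2  0  1  2  0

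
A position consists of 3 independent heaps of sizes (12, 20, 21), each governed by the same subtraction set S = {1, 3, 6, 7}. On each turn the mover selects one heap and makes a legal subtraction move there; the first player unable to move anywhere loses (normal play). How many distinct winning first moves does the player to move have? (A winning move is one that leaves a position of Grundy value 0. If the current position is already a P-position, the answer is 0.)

4

All heaps use S = {1, 3, 6, 7}:
G(0) = 0
G(1) = mex{0} = 1
G(2) = mex{1} = 0
G(3) = mex{0,0} = 1
G(4) = mex{1,1} = 0
G(5) = mex{0,0} = 1
G(6) = mex{1,1,0} = 2
G(7) = mex{2,0,1,0} = 3
G(8) = mex{3,1,0,1} = 2
G(9) = mex{2,2,1,0} = 3
G(10) = mex{3,3,0,1} = 2
G(11) = mex{2,2,1,0} = 3
G(12) = mex{3,3,2,1} = 0
G(13) = mex{0,2,3,2} = 1
G(14) = mex{1,3,2,3} = 0
G(15) = mex{0,0,3,2} = 1
G(16) = mex{1,1,2,3} = 0
G(17) = mex{0,0,3,2} = 1
G(18) = mex{1,1,0,3} = 2
G(19) = mex{2,0,1,0} = 3
G(20) = mex{3,1,0,1} = 2
G(21) = mex{2,2,1,0} = 3
Heap A: G(12) = 0.
Heap B: G(20) = 2.
Heap C: G(21) = 3.
Combined Grundy value = 0 ⊕ 2 ⊕ 3 = 1.
A winning move leaves total XOR = 0, i.e. changes one component's Grundy value g to g ⊕ X where X is the current total.
Heap A: need g' = 0⊕1 = 1. Options: 12−1→G=3, 12−3→G=3, 12−6→G=2, 12−7→G=1. Hits: 1.
Heap B: need g' = 2⊕1 = 3. Options: 20−1→G=3, 20−3→G=1, 20−6→G=0, 20−7→G=1. Hits: 1.
Heap C: need g' = 3⊕1 = 2. Options: 21−1→G=2, 21−3→G=2, 21−6→G=1, 21−7→G=0. Hits: 2.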